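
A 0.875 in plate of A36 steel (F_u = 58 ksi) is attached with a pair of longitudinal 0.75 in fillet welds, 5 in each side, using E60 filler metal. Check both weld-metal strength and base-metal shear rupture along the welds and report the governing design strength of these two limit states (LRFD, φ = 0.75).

E60XX → F_EXX = 60 ksi.
t_e = 0.707 × 0.75 = 0.5302 in; L = 10 in.
Weld metal: φR_n = 0.75 × 0.6 × 60 × 0.5302 × 10 = 143.2 kips.
Base metal (shear rupture): φR_n = 0.75 × 0.6 × 58 × 0.875 × 10 = 228.4 kips.
Governing: weld metal.

φR_n ≈ 143 kips (weld metal governs)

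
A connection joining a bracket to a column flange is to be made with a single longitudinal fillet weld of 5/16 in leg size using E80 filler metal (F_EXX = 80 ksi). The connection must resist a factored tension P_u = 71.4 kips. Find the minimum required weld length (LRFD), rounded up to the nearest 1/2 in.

Throat t_e = 0.707 × 0.3125 = 0.2209 in.
φr_n = 0.75 × 0.6 × 80 × 0.2209 = 7.954 kips/in.
L_req = P_u / φr_n = 71.4 / 7.954 = 8.977 in total.
Round up → use L = 9 in.

L = 9 in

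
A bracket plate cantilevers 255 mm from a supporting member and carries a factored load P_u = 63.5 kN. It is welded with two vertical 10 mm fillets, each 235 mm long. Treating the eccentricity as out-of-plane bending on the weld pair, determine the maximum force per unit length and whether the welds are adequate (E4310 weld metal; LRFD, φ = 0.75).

E43XX → F_EXX = 430 MPa.
L_w = 2 × 235 = 470 mm; section modulus (unit throat) S = 2 × L²/6 = 18410 mm².
Direct shear f_v = P/L_w = 63.5×10³/470 = 135.1 N/mm.
Moment M = P × e = 63.5×10³ × 255 = 16192000 N·mm; bending f_b = M/S = 879.6 N/mm.
f_max = √(f_v² + f_b²) = √(135.1² + 879.6²) = 889.9 N/mm.
φr_n = 0.75 × 0.6 × 430 × (0.707 × 10) = 1368 N/mm → adequate.

f_max ≈ 890 N/mm; adequate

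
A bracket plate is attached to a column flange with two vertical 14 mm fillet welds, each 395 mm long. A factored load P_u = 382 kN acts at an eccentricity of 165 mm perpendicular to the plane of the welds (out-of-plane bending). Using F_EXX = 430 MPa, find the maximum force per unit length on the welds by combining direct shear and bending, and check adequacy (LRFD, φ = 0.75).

f_max ≈ 1300 N/mm; adequate

L_w = 2 × 395 = 790 mm; section modulus (unit throat) S = 2 × L²/6 = 52010 mm².
Direct shear f_v = P/L_w = 382×10³/790 = 483.5 N/mm.
Moment M = P × e = 382×10³ × 165 = 63030000 N·mm; bending f_b = M/S = 1212 N/mm.
f_max = √(f_v² + f_b²) = √(483.5² + 1212²) = 1305 N/mm.
φr_n = 0.75 × 0.6 × 430 × (0.707 × 14) = 1915 N/mm → adequate.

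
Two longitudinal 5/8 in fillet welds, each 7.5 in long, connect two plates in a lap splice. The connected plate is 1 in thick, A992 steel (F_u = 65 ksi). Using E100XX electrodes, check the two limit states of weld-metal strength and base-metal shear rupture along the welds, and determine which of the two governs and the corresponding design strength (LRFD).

E100XX → F_EXX = 100 ksi.
t_e = 0.707 × 0.625 = 0.4419 in; L = 15 in.
Weld metal: φR_n = 0.75 × 0.6 × 100 × 0.4419 × 15 = 298.3 kip.
Base metal (shear rupture): φR_n = 0.75 × 0.6 × 65 × 1 × 15 = 438.8 kip.
Governing: weld metal.

φR_n ≈ 298 kip (weld metal governs)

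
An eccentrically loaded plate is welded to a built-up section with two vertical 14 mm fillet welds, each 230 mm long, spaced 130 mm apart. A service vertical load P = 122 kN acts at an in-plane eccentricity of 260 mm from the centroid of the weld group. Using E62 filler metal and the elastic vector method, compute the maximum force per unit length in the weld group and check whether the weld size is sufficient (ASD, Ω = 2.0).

f_max ≈ 1210 N/mm; adequate

E62XX → F_EXX = 620 MPa.
Total weld length L_w = 460 mm. Treat welds as unit-width lines.
Polar moment about centroid: J = 2[d³/12 + d(b/2)²] = 2[230³/12 + 230×65²] = 3971000 mm³.
Direct shear f_v = P/L_w = 122×10³ / 460 = 265.2 N/mm (vertical).
Torsion M = P·e = 122×10³ × 260 = 31720000 N·mm.
Critical point at (x, y) = (65, 115) from centroid. f_tx = M·y/J = 918.5 N/mm; f_ty = M·x/J = 519.2 N/mm.
Resultant f_max = √[f_tx² + (f_v + f_ty)²] = √[918.5² + (265.2 + 519.2)²] = 1208 N/mm.
Capacity per unit length: r_n/Ω = (1/2.0) × 0.6 × 620 × (0.707 × 14) = 1841 N/mm.
1208 ≤ 1841 → adequate.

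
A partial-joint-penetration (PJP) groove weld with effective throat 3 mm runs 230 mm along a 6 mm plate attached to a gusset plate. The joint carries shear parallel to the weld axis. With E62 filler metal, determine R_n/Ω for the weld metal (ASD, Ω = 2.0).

E62XX → F_EXX = 620 MPa.
Effective throat (given) t_e = 3 mm.
A_we = 3 × 230 = 690 mm².
F_nw = 0.6 F_EXX = 372 MPa.
R_n/Ω = (372 × 690) / 2.0 × 10⁻³ = 128.3 kN.

R_n/Ω ≈ 128 kN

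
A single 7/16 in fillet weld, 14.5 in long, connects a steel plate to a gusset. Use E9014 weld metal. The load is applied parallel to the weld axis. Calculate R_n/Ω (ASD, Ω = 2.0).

R_n/Ω ≈ 121 kips

E90XX → F_EXX = 90 ksi.
Effective throat t_e = 0.707 × 0.4375 = 0.3093 in.
Total length L = 14.5 in; A_we = 0.3093 × 14.5 = 4.485 in².
F_nw = 0.6 F_EXX = 0.6 × 90 = 54 ksi.
R_n = 54 × 4.485 = 242.2 kips; R_n/Ω = 242.2/2.0 = 121.1 kips.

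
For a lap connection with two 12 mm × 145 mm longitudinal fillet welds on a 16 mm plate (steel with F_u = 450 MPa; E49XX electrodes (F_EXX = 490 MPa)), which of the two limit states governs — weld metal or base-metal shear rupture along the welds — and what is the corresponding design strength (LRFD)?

t_e = 0.707 × 12 = 8.484 mm; L = 290 mm.
Weld metal: φR_n = 0.75 × 0.6 × 490 × 8.484 × 290 × 10⁻³ = 542.5 kN.
Base metal (shear rupture): φR_n = 0.75 × 0.6 × 450 × 16 × 290 × 10⁻³ = 939.6 kN.
Governing: weld metal.

φR_n ≈ 543 kN (weld metal governs)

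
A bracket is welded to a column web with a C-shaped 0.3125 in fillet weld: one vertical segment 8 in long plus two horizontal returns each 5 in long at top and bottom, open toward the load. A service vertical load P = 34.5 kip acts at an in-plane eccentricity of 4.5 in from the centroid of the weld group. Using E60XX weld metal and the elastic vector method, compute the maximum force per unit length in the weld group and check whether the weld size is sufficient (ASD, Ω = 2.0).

f_max ≈ 4.83 kip/in; NOT adequate

E60XX → F_EXX = 60 ksi.
Total weld length L_w = 18 in. Treat welds as unit-width lines.
Centroid: x̄ = 2×5×2.5 / 18 = 1.389 in from the vertical weld.
Polar moment about centroid: J = I_x + I_y = [8³/12 + 2×5×4²] + [8×1.389² + 2(5³/12 + 5×1.111²)] = 251.3 in³.
Direct shear f_v = P/L_w = 34.5 / 18 = 1.917 kip/in (vertical).
Torsion M = P·e = 34.5 × 4.5 = 155.25 kip·in.
Critical point at (x, y) = (3.611, 4) from centroid. f_tx = M·y/J = 2.471 kip/in; f_ty = M·x/J = 2.231 kip/in.
Resultant f_max = √[f_tx² + (f_v + f_ty)²] = √[2.471² + (1.917 + 2.231)²] = 4.828 kip/in.
Capacity per unit length: r_n/Ω = (1/2.0) × 0.6 × 60 × (0.707 × 0.3125) = 3.977 kip/in.
4.828 > 3.977 → NOT adequate.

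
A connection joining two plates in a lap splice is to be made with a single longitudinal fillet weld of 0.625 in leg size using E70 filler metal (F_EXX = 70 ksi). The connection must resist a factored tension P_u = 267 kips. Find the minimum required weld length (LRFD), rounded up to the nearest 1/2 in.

Throat t_e = 0.707 × 0.625 = 0.4419 in.
φr_n = 0.75 × 0.6 × 70 × 0.4419 = 13.92 kips/in.
L_req = P_u / φr_n = 267 / 13.92 = 19.18 in total.
Round up → use L = 19.5 in.

L = 19.5 in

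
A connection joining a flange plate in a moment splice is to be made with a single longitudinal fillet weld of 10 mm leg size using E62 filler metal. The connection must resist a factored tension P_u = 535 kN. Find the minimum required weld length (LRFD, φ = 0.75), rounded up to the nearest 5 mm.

L = 275 mm

E62XX → F_EXX = 620 MPa.
Throat t_e = 0.707 × 10 = 7.07 mm.
φr_n = 0.75 × 0.6 × 620 × 7.07 × 10⁻³ = 1.973 kN/mm.
L_req = P_u / φr_n = 535 / 1.973 = 271.2 mm total.
Round up → use L = 275 mm.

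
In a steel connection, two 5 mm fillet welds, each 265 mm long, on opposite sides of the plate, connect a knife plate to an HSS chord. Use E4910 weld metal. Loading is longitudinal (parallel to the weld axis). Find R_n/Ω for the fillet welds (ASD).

R_n/Ω ≈ 275 kN

E49XX → F_EXX = 490 MPa.
Effective throat t_e = 0.707 × 5 = 3.535 mm.
Total length L = 530 mm; A_we = 3.535 × 530 = 1874 mm².
F_nw = 0.6 F_EXX = 0.6 × 490 = 294 MPa.
R_n = 294 × 1874 × 10⁻³ = 550.8 kN; R_n/Ω = 550.8/2.0 = 275.4 kN.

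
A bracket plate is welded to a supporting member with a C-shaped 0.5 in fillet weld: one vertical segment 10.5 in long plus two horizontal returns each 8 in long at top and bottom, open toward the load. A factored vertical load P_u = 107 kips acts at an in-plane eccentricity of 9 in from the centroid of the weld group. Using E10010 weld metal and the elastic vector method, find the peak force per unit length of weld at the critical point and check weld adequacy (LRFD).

E100XX → F_EXX = 100 ksi.
Total weld length L_w = 26.5 in. Treat welds as unit-width lines.
Centroid: x̄ = 2×8×4 / 26.5 = 2.415 in from the vertical weld.
Polar moment about centroid: J = I_x + I_y = [10.5³/12 + 2×8×5.25²] + [10.5×2.415² + 2(8³/12 + 8×1.585²)] = 724.2 in³.
Direct shear f_v = P/L_w = 107 / 26.5 = 4.038 kip/in (vertical).
Torsion M = P·e = 107 × 9 = 963 kip·in.
Critical point at (x, y) = (5.585, 5.25) from centroid. f_tx = M·y/J = 6.981 kip/in; f_ty = M·x/J = 7.426 kip/in.
Resultant f_max = √[f_tx² + (f_v + f_ty)²] = √[6.981² + (4.038 + 7.426)²] = 13.42 kip/in.
Capacity per unit length: φr_n = 0.75 × 0.6 × 100 × (0.707 × 0.5) = 15.91 kip/in.
13.42 ≤ 15.91 → adequate.

f_max ≈ 13.4 kip/in; adequate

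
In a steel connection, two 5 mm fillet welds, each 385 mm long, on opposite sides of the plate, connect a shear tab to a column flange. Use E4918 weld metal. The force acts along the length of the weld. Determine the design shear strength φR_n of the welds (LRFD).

φR_n ≈ 600 kN

E49XX → F_EXX = 490 MPa.
Effective throat t_e = 0.707 × 5 = 3.535 mm.
Total length L = 770 mm; A_we = 3.535 × 770 = 2722 mm².
F_nw = 0.6 F_EXX = 0.6 × 490 = 294 MPa.
φR_n = 0.75 × 294 × 2722 × 10⁻³ = 600.2 kN.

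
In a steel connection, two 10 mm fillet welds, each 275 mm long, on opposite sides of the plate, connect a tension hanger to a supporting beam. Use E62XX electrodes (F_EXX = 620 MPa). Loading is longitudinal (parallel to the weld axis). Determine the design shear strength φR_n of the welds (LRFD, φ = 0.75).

Effective throat t_e = 0.707 × 10 = 7.07 mm.
Total length L = 550 mm; A_we = 7.07 × 550 = 3888 mm².
F_nw = 0.6 F_EXX = 0.6 × 620 = 372 MPa.
φR_n = 0.75 × 372 × 3888 × 10⁻³ = 1085 kN.

φR_n ≈ 1080 kN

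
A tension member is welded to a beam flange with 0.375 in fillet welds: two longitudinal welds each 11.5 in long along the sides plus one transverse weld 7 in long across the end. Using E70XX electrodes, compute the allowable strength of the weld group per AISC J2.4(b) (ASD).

R_n/Ω ≈ 167 kip

E70XX → F_EXX = 70 ksi.
t_e = 0.707 × 0.375 = 0.2651 in.
R_nwl = 0.6 × 70 × 0.2651 × 23 = 256.1 kip (longitudinal, 2 welds).
R_nwt = 0.6 × 70 × 0.2651 × 7 = 77.95 kip (transverse, base value).
(i) R_nwl + R_nwt = 334.1 kip; (ii) 0.85 R_nwl + 1.5 R_nwt = 334.6 kip.
R_n = max = 334.6 kip [governs: (ii)]; R_n/Ω = 167.3 kip.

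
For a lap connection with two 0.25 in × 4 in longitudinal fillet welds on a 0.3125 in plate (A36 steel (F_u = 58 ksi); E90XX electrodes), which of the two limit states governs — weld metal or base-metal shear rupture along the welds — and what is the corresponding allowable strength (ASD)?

E90XX → F_EXX = 90 ksi.
t_e = 0.707 × 0.25 = 0.1767 in; L = 8 in.
Weld metal: R_n/Ω = (1/2.0) × 0.6 × 90 × 0.1767 × 8 = 38.18 kips.
Base metal (shear rupture): R_n/Ω = (1/2.0) × 0.6 × 58 × 0.3125 × 8 = 43.5 kips.
Governing: weld metal.

R_n/Ω ≈ 38.2 kips (weld metal governs)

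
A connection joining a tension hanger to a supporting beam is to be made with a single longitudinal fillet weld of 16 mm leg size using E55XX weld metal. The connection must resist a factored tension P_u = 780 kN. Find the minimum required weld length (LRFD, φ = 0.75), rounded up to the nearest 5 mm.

L = 280 mm

E55XX → F_EXX = 550 MPa.
Throat t_e = 0.707 × 16 = 11.31 mm.
φr_n = 0.75 × 0.6 × 550 × 11.31 × 10⁻³ = 2.8 kN/mm.
L_req = P_u / φr_n = 780 / 2.8 = 278.6 mm total.
Round up → use L = 280 mm.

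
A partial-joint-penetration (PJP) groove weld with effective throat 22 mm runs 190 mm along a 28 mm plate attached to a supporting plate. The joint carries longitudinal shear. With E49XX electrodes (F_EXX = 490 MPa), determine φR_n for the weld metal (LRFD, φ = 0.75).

φR_n ≈ 922 kN

Effective throat (given) t_e = 22 mm.
A_we = 22 × 190 = 4180 mm².
F_nw = 0.6 F_EXX = 294 MPa.
φR_n = 0.75 × 294 × 4180 × 10⁻³ = 921.7 kN.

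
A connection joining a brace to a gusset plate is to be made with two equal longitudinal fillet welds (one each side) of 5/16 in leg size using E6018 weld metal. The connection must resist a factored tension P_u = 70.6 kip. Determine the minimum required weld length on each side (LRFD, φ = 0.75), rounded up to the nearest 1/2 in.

L = 6 in on each side

E60XX → F_EXX = 60 ksi.
Throat t_e = 0.707 × 0.3125 = 0.2209 in.
φr_n = 0.75 × 0.6 × 60 × 0.2209 = 5.965 kip/in.
L_req = P_u / φr_n = 70.6 / 5.965 = 11.84 in total.
Per side: 11.84 / 2 = 5.918 in.
Round up → use L = 6 in on each side.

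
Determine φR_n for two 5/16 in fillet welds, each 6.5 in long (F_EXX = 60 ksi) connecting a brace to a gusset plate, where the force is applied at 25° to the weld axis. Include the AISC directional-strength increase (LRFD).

t_e = 0.707 × 0.3125 = 0.2209 in; A_we = 0.2209 × 13 = 2.872 in².
Directional factor: 1.0 + 0.5 sin^1.5(25°) = 1.137.
F_nw = 0.6 × 60 × 1.137 = 40.95 ksi.
φR_n = 0.75 × 40.95 × 2.872 = 88.2 kips.

φR_n ≈ 88.2 kips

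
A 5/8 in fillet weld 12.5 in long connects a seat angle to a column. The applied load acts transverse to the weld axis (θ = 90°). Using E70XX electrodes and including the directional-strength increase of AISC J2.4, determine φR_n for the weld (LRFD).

φR_n ≈ 261 kip

E70XX → F_EXX = 70 ksi.
t_e = 0.707 × 0.625 = 0.4419 in; A_we = 0.4419 × 12.5 = 5.523 in².
Directional factor: 1.0 + 0.5 sin^1.5(90°) = 1.5.
F_nw = 0.6 × 70 × 1.5 = 63 ksi.
φR_n = 0.75 × 63 × 5.523 = 261 kip.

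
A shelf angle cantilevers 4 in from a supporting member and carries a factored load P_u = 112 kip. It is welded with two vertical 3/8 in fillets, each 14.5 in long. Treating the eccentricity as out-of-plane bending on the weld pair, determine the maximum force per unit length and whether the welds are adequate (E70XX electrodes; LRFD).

f_max ≈ 7.47 kip/in; adequate

E70XX → F_EXX = 70 ksi.
L_w = 2 × 14.5 = 29 in; section modulus (unit throat) S = 2 × L²/6 = 70.08 in².
Direct shear f_v = P/L_w = 112/29 = 3.862 kip/in.
Moment M = P × e = 112 × 4 = 448 kip·in; bending f_b = M/S = 6.392 kip/in.
f_max = √(f_v² + f_b²) = √(3.862² + 6.392²) = 7.468 kip/in.
φr_n = 0.75 × 0.6 × 70 × (0.707 × 0.375) = 8.351 kip/in → adequate.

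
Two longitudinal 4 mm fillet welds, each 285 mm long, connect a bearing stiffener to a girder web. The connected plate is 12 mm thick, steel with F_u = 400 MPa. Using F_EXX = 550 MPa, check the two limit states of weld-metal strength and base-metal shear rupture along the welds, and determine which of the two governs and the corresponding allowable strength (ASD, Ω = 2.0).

t_e = 0.707 × 4 = 2.828 mm; L = 570 mm.
Weld metal: R_n/Ω = (1/2.0) × 0.6 × 550 × 2.828 × 570 × 10⁻³ = 266 kN.
Base metal (shear rupture): R_n/Ω = (1/2.0) × 0.6 × 400 × 12 × 570 × 10⁻³ = 820.8 kN.
Governing: weld metal.

R_n/Ω ≈ 266 kN (weld metal governs)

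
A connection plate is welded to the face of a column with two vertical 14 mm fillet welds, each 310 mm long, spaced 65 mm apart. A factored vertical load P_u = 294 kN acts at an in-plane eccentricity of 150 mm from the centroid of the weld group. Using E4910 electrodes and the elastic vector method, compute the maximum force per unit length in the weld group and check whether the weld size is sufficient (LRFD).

E49XX → F_EXX = 490 MPa.
Total weld length L_w = 620 mm. Treat welds as unit-width lines.
Polar moment about centroid: J = 2[d³/12 + d(b/2)²] = 2[310³/12 + 310×32.5²] = 5620000 mm³.
Direct shear f_v = P/L_w = 294×10³ / 620 = 474.2 N/mm (vertical).
Torsion M = P·e = 294×10³ × 150 = 44100000 N·mm.
Critical point at (x, y) = (32.5, 155) from centroid. f_tx = M·y/J = 1216 N/mm; f_ty = M·x/J = 255 N/mm.
Resultant f_max = √[f_tx² + (f_v + f_ty)²] = √[1216² + (474.2 + 255)²] = 1418 N/mm.
Capacity per unit length: φr_n = 0.75 × 0.6 × 490 × (0.707 × 14) = 2183 N/mm.
1418 ≤ 2183 → adequate.

f_max ≈ 1420 N/mm; adequate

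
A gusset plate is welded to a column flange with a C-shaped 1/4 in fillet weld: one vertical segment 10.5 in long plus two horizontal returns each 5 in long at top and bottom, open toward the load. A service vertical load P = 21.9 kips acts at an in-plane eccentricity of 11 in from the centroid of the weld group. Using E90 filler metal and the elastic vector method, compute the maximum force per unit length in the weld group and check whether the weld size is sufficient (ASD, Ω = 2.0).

f_max ≈ 4.38 kip/in; adequate

E90XX → F_EXX = 90 ksi.
Total weld length L_w = 20.5 in. Treat welds as unit-width lines.
Centroid: x̄ = 2×5×2.5 / 20.5 = 1.22 in from the vertical weld.
Polar moment about centroid: J = I_x + I_y = [10.5³/12 + 2×5×5.25²] + [10.5×1.22² + 2(5³/12 + 5×1.28²)] = 424.9 in³.
Direct shear f_v = P/L_w = 21.9 / 20.5 = 1.068 kip/in (vertical).
Torsion M = P·e = 21.9 × 11 = 240.9 kip·in.
Critical point at (x, y) = (3.78, 5.25) from centroid. f_tx = M·y/J = 2.976 kip/in; f_ty = M·x/J = 2.143 kip/in.
Resultant f_max = √[f_tx² + (f_v + f_ty)²] = √[2.976² + (1.068 + 2.143)²] = 4.379 kip/in.
Capacity per unit length: r_n/Ω = (1/2.0) × 0.6 × 90 × (0.707 × 0.25) = 4.772 kip/in.
4.379 ≤ 4.772 → adequate.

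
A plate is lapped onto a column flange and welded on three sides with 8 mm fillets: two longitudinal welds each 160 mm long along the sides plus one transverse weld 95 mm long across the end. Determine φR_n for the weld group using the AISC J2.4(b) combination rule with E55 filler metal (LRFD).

E55XX → F_EXX = 550 MPa.
t_e = 0.707 × 8 = 5.656 mm.
R_nwl = 0.6 × 550 × 5.656 × 320 × 10⁻³ = 597.3 kN (longitudinal, 2 welds).
R_nwt = 0.6 × 550 × 5.656 × 95 × 10⁻³ = 177.3 kN (transverse, base value).
(i) R_nwl + R_nwt = 774.6 kN; (ii) 0.85 R_nwl + 1.5 R_nwt = 773.7 kN.
R_n = max = 774.6 kN [governs: (i)]; φR_n = 580.9 kN.

φR_n ≈ 581 kN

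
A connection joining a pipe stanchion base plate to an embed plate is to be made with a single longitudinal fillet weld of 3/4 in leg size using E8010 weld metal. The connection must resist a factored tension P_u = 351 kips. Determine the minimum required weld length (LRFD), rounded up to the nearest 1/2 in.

E80XX → F_EXX = 80 ksi.
Throat t_e = 0.707 × 0.75 = 0.5302 in.
φr_n = 0.75 × 0.6 × 80 × 0.5302 = 19.09 kips/in.
L_req = P_u / φr_n = 351 / 19.09 = 18.39 in total.
Round up → use L = 18.5 in.

L = 18.5 in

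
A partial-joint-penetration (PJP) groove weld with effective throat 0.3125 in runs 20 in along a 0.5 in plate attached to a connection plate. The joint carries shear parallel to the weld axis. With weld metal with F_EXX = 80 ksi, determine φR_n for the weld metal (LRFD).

Effective throat (given) t_e = 0.3125 in.
A_we = 0.3125 × 20 = 6.25 in².
F_nw = 0.6 F_EXX = 48 ksi.
φR_n = 0.75 × 48 × 6.25 = 225 kip.

φR_n ≈ 225 kip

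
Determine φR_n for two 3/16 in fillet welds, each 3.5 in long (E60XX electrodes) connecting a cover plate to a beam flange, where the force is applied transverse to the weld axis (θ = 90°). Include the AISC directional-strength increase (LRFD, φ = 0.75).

φR_n ≈ 37.6 kips

E60XX → F_EXX = 60 ksi.
t_e = 0.707 × 0.1875 = 0.1326 in; A_we = 0.1326 × 7 = 0.9279 in².
Directional factor: 1.0 + 0.5 sin^1.5(90°) = 1.5.
F_nw = 0.6 × 60 × 1.5 = 54 ksi.
φR_n = 0.75 × 54 × 0.9279 = 37.58 kips.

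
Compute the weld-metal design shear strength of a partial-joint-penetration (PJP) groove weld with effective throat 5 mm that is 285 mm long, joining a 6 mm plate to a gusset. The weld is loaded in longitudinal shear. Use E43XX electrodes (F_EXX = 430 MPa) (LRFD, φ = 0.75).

φR_n ≈ 276 kN

Effective throat (given) t_e = 5 mm.
A_we = 5 × 285 = 1425 mm².
F_nw = 0.6 F_EXX = 258 MPa.
φR_n = 0.75 × 258 × 1425 × 10⁻³ = 275.7 kN.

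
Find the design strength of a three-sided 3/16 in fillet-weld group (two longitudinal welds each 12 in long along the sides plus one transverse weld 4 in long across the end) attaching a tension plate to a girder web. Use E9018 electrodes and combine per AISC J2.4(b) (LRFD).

E90XX → F_EXX = 90 ksi.
t_e = 0.707 × 0.1875 = 0.1326 in.
R_nwl = 0.6 × 90 × 0.1326 × 24 = 171.8 kip (longitudinal, 2 welds).
R_nwt = 0.6 × 90 × 0.1326 × 4 = 28.63 kip (transverse, base value).
(i) R_nwl + R_nwt = 200.4 kip; (ii) 0.85 R_nwl + 1.5 R_nwt = 189 kip.
R_n = max = 200.4 kip [governs: (i)]; φR_n = 150.3 kip.

φR_n ≈ 150 kip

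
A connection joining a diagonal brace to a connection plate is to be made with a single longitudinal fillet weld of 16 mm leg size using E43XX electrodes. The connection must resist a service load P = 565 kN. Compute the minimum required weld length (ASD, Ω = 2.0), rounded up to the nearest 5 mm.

E43XX → F_EXX = 430 MPa.
Throat t_e = 0.707 × 16 = 11.31 mm.
r_n/Ω = (0.6 × 430 × 11.31) / 2.0 = 1459 N/mm = 1.459 kN/mm.
L_req = P / (r_n/Ω) = 565 / 1.459 = 387.2 mm total.
Round up → use L = 390 mm.

L = 390 mm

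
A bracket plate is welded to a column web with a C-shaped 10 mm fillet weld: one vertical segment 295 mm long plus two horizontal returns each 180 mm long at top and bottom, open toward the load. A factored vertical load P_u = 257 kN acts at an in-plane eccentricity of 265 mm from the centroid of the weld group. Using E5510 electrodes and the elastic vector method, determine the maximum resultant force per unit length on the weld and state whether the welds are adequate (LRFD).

E55XX → F_EXX = 550 MPa.
Total weld length L_w = 655 mm. Treat welds as unit-width lines.
Centroid: x̄ = 2×180×90 / 655 = 49.47 mm from the vertical weld.
Polar moment about centroid: J = I_x + I_y = [295³/12 + 2×180×147.5²] + [295×49.47² + 2(180³/12 + 180×40.53²)] = 12260000 mm³.
Direct shear f_v = P/L_w = 257×10³ / 655 = 392.4 N/mm (vertical).
Torsion M = P·e = 257×10³ × 265 = 68105000 N·mm.
Critical point at (x, y) = (130.5, 147.5) from centroid. f_tx = M·y/J = 819.6 N/mm; f_ty = M·x/J = 725.3 N/mm.
Resultant f_max = √[f_tx² + (f_v + f_ty)²] = √[819.6² + (392.4 + 725.3)²] = 1386 N/mm.
Capacity per unit length: φr_n = 0.75 × 0.6 × 550 × (0.707 × 10) = 1750 N/mm.
1386 ≤ 1750 → adequate.

f_max ≈ 1390 N/mm; adequate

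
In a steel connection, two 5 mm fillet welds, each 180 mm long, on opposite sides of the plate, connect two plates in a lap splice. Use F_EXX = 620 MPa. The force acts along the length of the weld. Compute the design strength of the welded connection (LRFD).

Effective throat t_e = 0.707 × 5 = 3.535 mm.
Total length L = 360 mm; A_we = 3.535 × 360 = 1273 mm².
F_nw = 0.6 F_EXX = 0.6 × 620 = 372 MPa.
φR_n = 0.75 × 372 × 1273 × 10⁻³ = 355.1 kN.

φR_n ≈ 355 kN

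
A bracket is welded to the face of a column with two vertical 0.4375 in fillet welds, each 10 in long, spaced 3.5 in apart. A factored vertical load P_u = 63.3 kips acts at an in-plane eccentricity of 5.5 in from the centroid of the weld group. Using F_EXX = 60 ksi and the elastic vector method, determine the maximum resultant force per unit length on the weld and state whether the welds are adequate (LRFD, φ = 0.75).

Total weld length L_w = 20 in. Treat welds as unit-width lines.
Polar moment about centroid: J = 2[d³/12 + d(b/2)²] = 2[10³/12 + 10×1.75²] = 227.9 in³.
Direct shear f_v = P/L_w = 63.3 / 20 = 3.165 kip/in (vertical).
Torsion M = P·e = 63.3 × 5.5 = 348.15 kip·in.
Critical point at (x, y) = (1.75, 5) from centroid. f_tx = M·y/J = 7.638 kip/in; f_ty = M·x/J = 2.673 kip/in.
Resultant f_max = √[f_tx² + (f_v + f_ty)²] = √[7.638² + (3.165 + 2.673)²] = 9.613 kip/in.
Capacity per unit length: φr_n = 0.75 × 0.6 × 60 × (0.707 × 0.4375) = 8.351 kip/in.
9.613 > 8.351 → NOT adequate.

f_max ≈ 9.61 kip/in; NOT adequate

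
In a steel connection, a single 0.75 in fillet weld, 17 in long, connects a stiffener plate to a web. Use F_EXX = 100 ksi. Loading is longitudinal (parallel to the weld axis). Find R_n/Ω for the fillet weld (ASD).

Effective throat t_e = 0.707 × 0.75 = 0.5302 in.
Total length L = 17 in; A_we = 0.5302 × 17 = 9.014 in².
F_nw = 0.6 F_EXX = 0.6 × 100 = 60 ksi.
R_n = 60 × 9.014 = 540.9 kip; R_n/Ω = 540.9/2.0 = 270.4 kip.

R_n/Ω ≈ 270 kip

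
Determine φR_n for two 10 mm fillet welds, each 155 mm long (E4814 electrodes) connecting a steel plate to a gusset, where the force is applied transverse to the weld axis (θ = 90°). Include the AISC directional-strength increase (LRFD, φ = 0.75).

φR_n ≈ 710 kN

E48XX → F_EXX = 480 MPa.
t_e = 0.707 × 10 = 7.07 mm; A_we = 7.07 × 310 = 2192 mm².
Directional factor: 1.0 + 0.5 sin^1.5(90°) = 1.5.
F_nw = 0.6 × 480 × 1.5 = 432 MPa.
φR_n = 0.75 × 432 × 2192 × 10⁻³ = 710.1 kN.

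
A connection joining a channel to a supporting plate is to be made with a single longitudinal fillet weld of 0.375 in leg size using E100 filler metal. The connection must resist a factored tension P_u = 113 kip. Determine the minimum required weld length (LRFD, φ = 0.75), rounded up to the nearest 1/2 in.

L = 9.5 in

E100XX → F_EXX = 100 ksi.
Throat t_e = 0.707 × 0.375 = 0.2651 in.
φr_n = 0.75 × 0.6 × 100 × 0.2651 = 11.93 kip/in.
L_req = P_u / φr_n = 113 / 11.93 = 9.471 in total.
Round up → use L = 9.5 in.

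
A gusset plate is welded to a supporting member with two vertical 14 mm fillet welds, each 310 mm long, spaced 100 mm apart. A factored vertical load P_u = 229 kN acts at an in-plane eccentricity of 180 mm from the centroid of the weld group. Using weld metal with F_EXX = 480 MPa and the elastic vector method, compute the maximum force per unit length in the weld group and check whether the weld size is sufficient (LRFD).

Total weld length L_w = 620 mm. Treat welds as unit-width lines.
Polar moment about centroid: J = 2[d³/12 + d(b/2)²] = 2[310³/12 + 310×50²] = 6515000 mm³.
Direct shear f_v = P/L_w = 229×10³ / 620 = 369.4 N/mm (vertical).
Torsion M = P·e = 229×10³ × 180 = 41220000 N·mm.
Critical point at (x, y) = (50, 155) from centroid. f_tx = M·y/J = 980.7 N/mm; f_ty = M·x/J = 316.3 N/mm.
Resultant f_max = √[f_tx² + (f_v + f_ty)²] = √[980.7² + (369.4 + 316.3)²] = 1197 N/mm.
Capacity per unit length: φr_n = 0.75 × 0.6 × 480 × (0.707 × 14) = 2138 N/mm.
1197 ≤ 2138 → adequate.

f_max ≈ 1200 N/mm; adequate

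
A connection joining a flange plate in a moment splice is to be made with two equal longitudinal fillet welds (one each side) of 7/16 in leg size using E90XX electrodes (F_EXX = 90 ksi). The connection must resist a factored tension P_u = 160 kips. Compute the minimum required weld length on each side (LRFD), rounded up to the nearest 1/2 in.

Throat t_e = 0.707 × 0.4375 = 0.3093 in.
φr_n = 0.75 × 0.6 × 90 × 0.3093 = 12.53 kips/in.
L_req = P_u / φr_n = 160 / 12.53 = 12.77 in total.
Per side: 12.77 / 2 = 6.386 in.
Round up → use L = 6.5 in on each side.

L = 6.5 in on each side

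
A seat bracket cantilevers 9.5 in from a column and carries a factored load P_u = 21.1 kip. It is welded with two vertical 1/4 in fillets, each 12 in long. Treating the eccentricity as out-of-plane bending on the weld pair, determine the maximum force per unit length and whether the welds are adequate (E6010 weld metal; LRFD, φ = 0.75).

f_max ≈ 4.27 kip/in; adequate

E60XX → F_EXX = 60 ksi.
L_w = 2 × 12 = 24 in; section modulus (unit throat) S = 2 × L²/6 = 48 in².
Direct shear f_v = P/L_w = 21.1/24 = 0.8792 kip/in.
Moment M = P × e = 21.1 × 9.5 = 200.45 kip·in; bending f_b = M/S = 4.176 kip/in.
f_max = √(f_v² + f_b²) = √(0.8792² + 4.176²) = 4.268 kip/in.
φr_n = 0.75 × 0.6 × 60 × (0.707 × 0.25) = 4.772 kip/in → adequate.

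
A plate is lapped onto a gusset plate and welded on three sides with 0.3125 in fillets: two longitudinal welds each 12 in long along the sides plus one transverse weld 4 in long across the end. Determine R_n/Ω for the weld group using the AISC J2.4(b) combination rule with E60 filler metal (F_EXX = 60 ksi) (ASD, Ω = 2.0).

t_e = 0.707 × 0.3125 = 0.2209 in.
R_nwl = 0.6 × 60 × 0.2209 × 24 = 190.9 kips (longitudinal, 2 welds).
R_nwt = 0.6 × 60 × 0.2209 × 4 = 31.81 kips (transverse, base value).
(i) R_nwl + R_nwt = 222.7 kips; (ii) 0.85 R_nwl + 1.5 R_nwt = 210 kips.
R_n = max = 222.7 kips [governs: (i)]; R_n/Ω = 111.4 kips.

R_n/Ω ≈ 111 kips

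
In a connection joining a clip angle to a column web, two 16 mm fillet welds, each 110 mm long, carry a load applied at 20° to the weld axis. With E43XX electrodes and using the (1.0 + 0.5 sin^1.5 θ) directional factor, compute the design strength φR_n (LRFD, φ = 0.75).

E43XX → F_EXX = 430 MPa.
t_e = 0.707 × 16 = 11.31 mm; A_we = 11.31 × 220 = 2489 mm².
Directional factor: 1.0 + 0.5 sin^1.5(20°) = 1.1.
F_nw = 0.6 × 430 × 1.1 = 283.8 MPa.
φR_n = 0.75 × 283.8 × 2489 × 10⁻³ = 529.7 kN.

φR_n ≈ 530 kN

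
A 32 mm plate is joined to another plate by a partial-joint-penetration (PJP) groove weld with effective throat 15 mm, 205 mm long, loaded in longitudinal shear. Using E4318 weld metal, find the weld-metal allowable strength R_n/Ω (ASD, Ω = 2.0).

E43XX → F_EXX = 430 MPa.
Effective throat (given) t_e = 15 mm.
A_we = 15 × 205 = 3075 mm².
F_nw = 0.6 F_EXX = 258 MPa.
R_n/Ω = (258 × 3075) / 2.0 × 10⁻³ = 396.7 kN.

R_n/Ω ≈ 397 kN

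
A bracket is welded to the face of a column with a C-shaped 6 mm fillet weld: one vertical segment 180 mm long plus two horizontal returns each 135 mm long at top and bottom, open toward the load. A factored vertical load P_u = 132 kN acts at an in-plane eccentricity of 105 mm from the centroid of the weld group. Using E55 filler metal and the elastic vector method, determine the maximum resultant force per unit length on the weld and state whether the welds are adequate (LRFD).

E55XX → F_EXX = 550 MPa.
Total weld length L_w = 450 mm. Treat welds as unit-width lines.
Centroid: x̄ = 2×135×67.5 / 450 = 40.5 mm from the vertical weld.
Polar moment about centroid: J = I_x + I_y = [180³/12 + 2×135×90²] + [180×40.5² + 2(135³/12 + 135×27²)] = 3575000 mm³.
Direct shear f_v = P/L_w = 132×10³ / 450 = 293.3 N/mm (vertical).
Torsion M = P·e = 132×10³ × 105 = 13860000 N·mm.
Critical point at (x, y) = (94.5, 90) from centroid. f_tx = M·y/J = 348.9 N/mm; f_ty = M·x/J = 366.4 N/mm.
Resultant f_max = √[f_tx² + (f_v + f_ty)²] = √[348.9² + (293.3 + 366.4)²] = 746.3 N/mm.
Capacity per unit length: φr_n = 0.75 × 0.6 × 550 × (0.707 × 6) = 1050 N/mm.
746.3 ≤ 1050 → adequate.

f_max ≈ 746 N/mm; adequate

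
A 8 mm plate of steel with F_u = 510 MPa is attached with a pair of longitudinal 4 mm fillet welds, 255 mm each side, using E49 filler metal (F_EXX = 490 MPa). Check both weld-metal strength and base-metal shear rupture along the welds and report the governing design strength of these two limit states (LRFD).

t_e = 0.707 × 4 = 2.828 mm; L = 510 mm.
Weld metal: φR_n = 0.75 × 0.6 × 490 × 2.828 × 510 × 10⁻³ = 318 kN.
Base metal (shear rupture): φR_n = 0.75 × 0.6 × 510 × 8 × 510 × 10⁻³ = 936.4 kN.
Governing: weld metal.

φR_n ≈ 318 kN (weld metal governs)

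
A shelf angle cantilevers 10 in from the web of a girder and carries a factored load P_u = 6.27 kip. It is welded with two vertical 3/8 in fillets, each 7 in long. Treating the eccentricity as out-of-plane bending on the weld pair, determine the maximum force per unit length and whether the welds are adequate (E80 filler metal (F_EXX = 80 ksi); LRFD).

L_w = 2 × 7 = 14 in; section modulus (unit throat) S = 2 × L²/6 = 16.33 in².
Direct shear f_v = P/L_w = 6.27/14 = 0.4479 kip/in.
Moment M = P × e = 6.27 × 10 = 62.7 kip·in; bending f_b = M/S = 3.839 kip/in.
f_max = √(f_v² + f_b²) = √(0.4479² + 3.839²) = 3.865 kip/in.
φr_n = 0.75 × 0.6 × 80 × (0.707 × 0.375) = 9.544 kip/in → adequate.

f_max ≈ 3.86 kip/in; adequate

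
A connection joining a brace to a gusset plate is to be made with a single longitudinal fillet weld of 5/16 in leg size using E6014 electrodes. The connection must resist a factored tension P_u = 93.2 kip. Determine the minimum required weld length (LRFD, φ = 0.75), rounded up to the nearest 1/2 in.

L = 16 in

E60XX → F_EXX = 60 ksi.
Throat t_e = 0.707 × 0.3125 = 0.2209 in.
φr_n = 0.75 × 0.6 × 60 × 0.2209 = 5.965 kip/in.
L_req = P_u / φr_n = 93.2 / 5.965 = 15.62 in total.
Round up → use L = 16 in.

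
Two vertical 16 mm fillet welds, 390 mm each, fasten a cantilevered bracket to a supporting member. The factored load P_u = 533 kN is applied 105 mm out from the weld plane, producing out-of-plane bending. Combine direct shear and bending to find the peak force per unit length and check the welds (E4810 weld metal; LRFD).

E48XX → F_EXX = 480 MPa.
L_w = 2 × 390 = 780 mm; section modulus (unit throat) S = 2 × L²/6 = 50700 mm².
Direct shear f_v = P/L_w = 533×10³/780 = 683.3 N/mm.
Moment M = P × e = 533×10³ × 105 = 55965000 N·mm; bending f_b = M/S = 1104 N/mm.
f_max = √(f_v² + f_b²) = √(683.3² + 1104²) = 1298 N/mm.
φr_n = 0.75 × 0.6 × 480 × (0.707 × 16) = 2443 N/mm → adequate.

f_max ≈ 1300 N/mm; adequate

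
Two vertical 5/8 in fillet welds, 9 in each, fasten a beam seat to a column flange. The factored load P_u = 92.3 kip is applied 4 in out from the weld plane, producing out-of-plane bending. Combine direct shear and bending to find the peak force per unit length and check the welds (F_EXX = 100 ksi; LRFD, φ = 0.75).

f_max ≈ 14.6 kip/in; adequate

L_w = 2 × 9 = 18 in; section modulus (unit throat) S = 2 × L²/6 = 27 in².
Direct shear f_v = P/L_w = 92.3/18 = 5.128 kip/in.
Moment M = P × e = 92.3 × 4 = 369.2 kip·in; bending f_b = M/S = 13.67 kip/in.
f_max = √(f_v² + f_b²) = √(5.128² + 13.67²) = 14.6 kip/in.
φr_n = 0.75 × 0.6 × 100 × (0.707 × 0.625) = 19.88 kip/in → adequate.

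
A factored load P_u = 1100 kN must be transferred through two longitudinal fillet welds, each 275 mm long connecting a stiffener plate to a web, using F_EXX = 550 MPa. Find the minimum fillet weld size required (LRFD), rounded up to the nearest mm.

w = 12 mm

Total weld length L = 550 mm.
Required throat t_e = P_u / (φ × 0.6 F_EXX × L) = 1100 / (0.75 × 0.6 × 550 × 550 × 10⁻³) = 8.081 mm.
Required leg w = t_e / 0.707 = 11.43 mm → use 12 mm.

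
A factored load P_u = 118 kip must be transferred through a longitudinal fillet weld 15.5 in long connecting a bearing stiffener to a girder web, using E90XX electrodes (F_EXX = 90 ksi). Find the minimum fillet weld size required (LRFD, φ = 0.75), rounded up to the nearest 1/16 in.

w = 5/16 in

Total weld length L = 15.5 in.
Required throat t_e = P_u / (φ × 0.6 F_EXX × L) = 118 / (0.75 × 0.6 × 90 × 15.5) = 0.188 in.
Required leg w = t_e / 0.707 = 0.2659 in → use 5/16 in.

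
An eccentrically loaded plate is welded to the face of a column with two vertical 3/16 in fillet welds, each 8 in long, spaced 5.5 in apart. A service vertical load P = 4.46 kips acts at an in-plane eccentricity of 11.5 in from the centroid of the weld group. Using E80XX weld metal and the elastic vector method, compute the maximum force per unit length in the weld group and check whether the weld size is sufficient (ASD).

f_max ≈ 1.38 kip/in; adequate

E80XX → F_EXX = 80 ksi.
Total weld length L_w = 16 in. Treat welds as unit-width lines.
Polar moment about centroid: J = 2[d³/12 + d(b/2)²] = 2[8³/12 + 8×2.75²] = 206.3 in³.
Direct shear f_v = P/L_w = 4.46 / 16 = 0.2787 kip/in (vertical).
Torsion M = P·e = 4.46 × 11.5 = 51.29 kip·in.
Critical point at (x, y) = (2.75, 4) from centroid. f_tx = M·y/J = 0.9943 kip/in; f_ty = M·x/J = 0.6836 kip/in.
Resultant f_max = √[f_tx² + (f_v + f_ty)²] = √[0.9943² + (0.2787 + 0.6836)²] = 1.384 kip/in.
Capacity per unit length: r_n/Ω = (1/2.0) × 0.6 × 80 × (0.707 × 0.1875) = 3.181 kip/in.
1.384 ≤ 3.181 → adequate.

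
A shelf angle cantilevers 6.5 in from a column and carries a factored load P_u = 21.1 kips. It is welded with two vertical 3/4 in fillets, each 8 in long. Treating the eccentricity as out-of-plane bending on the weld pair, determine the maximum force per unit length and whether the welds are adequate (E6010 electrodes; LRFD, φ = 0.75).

E60XX → F_EXX = 60 ksi.
L_w = 2 × 8 = 16 in; section modulus (unit throat) S = 2 × L²/6 = 21.33 in².
Direct shear f_v = P/L_w = 21.1/16 = 1.319 kip/in.
Moment M = P × e = 21.1 × 6.5 = 137.15 kip·in; bending f_b = M/S = 6.429 kip/in.
f_max = √(f_v² + f_b²) = √(1.319² + 6.429²) = 6.563 kip/in.
φr_n = 0.75 × 0.6 × 60 × (0.707 × 0.75) = 14.32 kip/in → adequate.

f_max ≈ 6.56 kip/in; adequate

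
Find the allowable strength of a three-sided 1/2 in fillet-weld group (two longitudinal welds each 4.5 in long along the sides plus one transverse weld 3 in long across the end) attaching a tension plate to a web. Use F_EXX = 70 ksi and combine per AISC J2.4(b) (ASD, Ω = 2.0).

t_e = 0.707 × 0.5 = 0.3535 in.
R_nwl = 0.6 × 70 × 0.3535 × 9 = 133.6 kip (longitudinal, 2 welds).
R_nwt = 0.6 × 70 × 0.3535 × 3 = 44.54 kip (transverse, base value).
(i) R_nwl + R_nwt = 178.2 kip; (ii) 0.85 R_nwl + 1.5 R_nwt = 180.4 kip.
R_n = max = 180.4 kip [governs: (ii)]; R_n/Ω = 90.2 kip.

R_n/Ω ≈ 90.2 kip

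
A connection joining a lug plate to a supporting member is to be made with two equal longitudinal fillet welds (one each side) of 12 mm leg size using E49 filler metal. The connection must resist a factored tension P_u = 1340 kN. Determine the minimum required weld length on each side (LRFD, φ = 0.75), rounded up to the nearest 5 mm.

L = 360 mm on each side

E49XX → F_EXX = 490 MPa.
Throat t_e = 0.707 × 12 = 8.484 mm.
φr_n = 0.75 × 0.6 × 490 × 8.484 × 10⁻³ = 1.871 kN/mm.
L_req = P_u / φr_n = 1340 / 1.871 = 716.3 mm total.
Per side: 716.3 / 2 = 358.2 mm.
Round up → use L = 360 mm on each side.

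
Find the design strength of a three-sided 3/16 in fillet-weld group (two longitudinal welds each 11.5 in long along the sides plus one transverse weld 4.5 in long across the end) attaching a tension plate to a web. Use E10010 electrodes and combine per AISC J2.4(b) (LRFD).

φR_n ≈ 164 kip

E100XX → F_EXX = 100 ksi.
t_e = 0.707 × 0.1875 = 0.1326 in.
R_nwl = 0.6 × 100 × 0.1326 × 23 = 182.9 kip (longitudinal, 2 welds).
R_nwt = 0.6 × 100 × 0.1326 × 4.5 = 35.79 kip (transverse, base value).
(i) R_nwl + R_nwt = 218.7 kip; (ii) 0.85 R_nwl + 1.5 R_nwt = 209.2 kip.
R_n = max = 218.7 kip [governs: (i)]; φR_n = 164 kip.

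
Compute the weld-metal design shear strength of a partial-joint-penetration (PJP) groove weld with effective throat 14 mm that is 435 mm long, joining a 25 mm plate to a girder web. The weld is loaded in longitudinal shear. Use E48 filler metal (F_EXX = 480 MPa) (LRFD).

φR_n ≈ 1320 kN

Effective throat (given) t_e = 14 mm.
A_we = 14 × 435 = 6090 mm².
F_nw = 0.6 F_EXX = 288 MPa.
φR_n = 0.75 × 288 × 6090 × 10⁻³ = 1315 kN.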